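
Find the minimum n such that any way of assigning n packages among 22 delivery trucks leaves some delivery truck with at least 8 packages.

155

With 154 packages one could put exactly 7 in each of the 22 delivery trucks, and no delivery truck would reach 8.
One more package must land in a delivery truck that already has 7, giving it 8.
So 22 × 7 + 1 = 155 packages are required.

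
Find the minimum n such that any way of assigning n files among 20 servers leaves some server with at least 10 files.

181

With 180 files one could put exactly 9 in each of the 20 servers, and no server would reach 10.
One more file must land in a server that already has 9, giving it 10.
So 20 × 9 + 1 = 181 files are required.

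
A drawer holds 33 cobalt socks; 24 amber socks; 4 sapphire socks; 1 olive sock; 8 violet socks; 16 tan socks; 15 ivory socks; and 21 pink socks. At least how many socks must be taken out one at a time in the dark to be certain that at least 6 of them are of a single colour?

An adversary could hand out at most 5 socks per colour (sapphire, olive run out sooner): 5 + 5 + 4 + 1 + 5 + 5 + 5 + 5 = 35 socks and still no colour has 6.
Pigeonhole: one more sock lands in a colour already at 5, so 36 draws are enough and 35 are not.

36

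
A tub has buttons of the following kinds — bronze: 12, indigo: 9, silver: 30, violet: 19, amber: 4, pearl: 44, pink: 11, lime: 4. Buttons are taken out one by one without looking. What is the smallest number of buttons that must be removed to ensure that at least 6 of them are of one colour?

39

An adversary could hand out at most 5 buttons per colour (amber, lime run out sooner): 5 + 5 + 5 + 5 + 4 + 5 + 5 + 4 = 38 buttons and still no colour has 6.
One more button lands in a colour already at 5, so 39 draws are enough and 38 are not.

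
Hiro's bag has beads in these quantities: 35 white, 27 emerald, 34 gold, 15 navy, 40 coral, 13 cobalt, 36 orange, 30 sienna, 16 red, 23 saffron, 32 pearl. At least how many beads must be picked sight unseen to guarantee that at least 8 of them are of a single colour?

78

By pigeonhole, put each drawn bead into a box by colour. The largest draw with every box below 8 takes min(count, 7) from each colour.
Σ min(cᵢ, 7) = 7 + 7 + 7 + 7 + 7 + 7 + 7 + 7 + 7 + 7 + 7 = 77.
Draw number 77 + 1 = 78 must push one box to 8.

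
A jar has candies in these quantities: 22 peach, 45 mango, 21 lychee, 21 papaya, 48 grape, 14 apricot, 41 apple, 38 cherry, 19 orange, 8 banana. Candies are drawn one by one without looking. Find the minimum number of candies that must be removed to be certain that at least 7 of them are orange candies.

265

In the worst case for collecting orange candies, every non-orange candy comes out first.
There are 22 + 45 + 21 + 21 + 48 + 14 + 41 + 38 + 8 = 258 non-orange candies altogether.
After those, each further candy must be orange, so 258 + 7 = 265 draws guarantee 7 orange candies.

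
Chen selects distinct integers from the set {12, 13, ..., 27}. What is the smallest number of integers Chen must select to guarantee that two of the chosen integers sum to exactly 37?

A set avoiding the sum 37 can contain at most one of each pair {x, 37−x}, plus the 2 elements whose complement lies outside the range.
The integers 19, …, 27 (9 of them) are such a set: any two sum to at least 19+20 = 39 > 37.
Pigeonhole: any 10th integer completes one of the 7 pairs, so 10 choices force a sum of 37.

10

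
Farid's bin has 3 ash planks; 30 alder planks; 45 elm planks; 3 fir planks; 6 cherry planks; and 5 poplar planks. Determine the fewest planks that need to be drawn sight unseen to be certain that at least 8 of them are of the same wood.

32

An adversary could hand out at most 7 planks per wood (4 woods run out sooner): 3 + 7 + 7 + 3 + 6 + 5 = 31 planks and still no wood has 8.
By the pigeonhole principle, one more plank lands in a wood already at 7, so 32 draws are enough and 31 are not.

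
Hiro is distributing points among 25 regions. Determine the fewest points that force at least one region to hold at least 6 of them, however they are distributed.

126

With 125 points one could put exactly 5 in each of the 25 regions, and no region would reach 6.
By the pigeonhole principle, one more point must land in a region that already has 5, giving it 6.
So 25 × 5 + 1 = 126 points are required.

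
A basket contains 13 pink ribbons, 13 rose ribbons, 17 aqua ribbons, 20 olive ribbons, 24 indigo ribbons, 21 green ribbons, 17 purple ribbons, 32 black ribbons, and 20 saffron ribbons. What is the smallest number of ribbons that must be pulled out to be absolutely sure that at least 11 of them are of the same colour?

91

The 9 colours are the holes; the ribbons drawn are the pigeons.
To avoid 11 of any one colour, the worst case takes at most 10 of each colour.
That gives 10 + 10 + 10 + 10 + 10 + 10 + 10 + 10 + 10 = 90 ribbons with no colour reaching 11.
The next ribbon forces some colour to 11, so 90 + 1 = 91.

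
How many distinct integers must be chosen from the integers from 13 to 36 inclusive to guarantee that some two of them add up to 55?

16

Two chosen integers sum to 55 exactly when both halves of some pair {x, 55−x} with 19 ≤ x ≤ 55−x ≤ 36 are chosen — 9 such pairs.
The remaining 6 elements (those with no distinct partner in range) can never complete a 55-sum, so the worst case takes all of them and one from each pair: 6 + 9 = 15.
Pigeonhole: the 16th integer has to be the second member of some pair, so 15 + 1 = 16.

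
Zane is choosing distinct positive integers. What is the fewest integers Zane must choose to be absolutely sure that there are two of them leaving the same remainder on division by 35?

36

By the pigeonhole principle, the 35 residue classes mod 35 are the pigeonholes.
With 35 integers one could put 1 in each residue class and have no class reach 2.
The 36th integer pushes some class to 2, so 35·1 + 1 = 36.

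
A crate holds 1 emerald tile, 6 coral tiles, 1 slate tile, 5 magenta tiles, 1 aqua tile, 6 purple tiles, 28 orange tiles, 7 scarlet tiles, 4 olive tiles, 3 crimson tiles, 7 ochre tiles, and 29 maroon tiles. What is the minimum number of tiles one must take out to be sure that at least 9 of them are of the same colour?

By the pigeonhole principle, put each drawn tile into a box by colour. The largest draw with every box below 9 takes min(count, 8) from each colour; colours with fewer than 8 contribute all they have.
Σ min(cᵢ, 8) = 1 + 6 + 1 + 5 + 1 + 6 + 8 + 7 + 4 + 3 + 7 + 8 = 57.
Draw number 57 + 1 = 58 must push one box to 9.

58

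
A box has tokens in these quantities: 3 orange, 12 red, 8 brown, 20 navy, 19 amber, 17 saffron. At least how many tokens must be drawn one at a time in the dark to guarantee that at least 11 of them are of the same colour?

Put each drawn token into a box by colour. The largest draw with every box below 11 takes min(count, 10) from each colour; colours with fewer than 10 contribute all they have.
Σ min(cᵢ, 10) = 3 + 10 + 8 + 10 + 10 + 10 = 51.
Draw number 51 + 1 = 52 must push one box to 11.

52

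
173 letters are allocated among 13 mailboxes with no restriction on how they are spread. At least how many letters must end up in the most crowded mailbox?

Pigeonhole: the 13 mailboxes are the holes and the 173 letters are the pigeons.
If every mailbox held at most 13 letters, the total would be at most 13 × 13 = 169, which is less than 173.
So some mailbox holds at least ⌈173/13⌉ = 14 letters.

14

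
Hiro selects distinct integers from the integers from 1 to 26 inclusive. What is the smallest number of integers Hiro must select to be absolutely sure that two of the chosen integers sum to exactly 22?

17

Two chosen integers sum to 22 exactly when both halves of some pair {x, 22−x} with 1 ≤ x ≤ 22−x ≤ 21 are chosen — 10 such pairs.
The remaining 6 elements (those with no distinct partner in range) can never complete a 22-sum, so the worst case takes all of them and one from each pair: 6 + 10 = 16.
The 17th integer has to be the second member of some pair, so 16 + 1 = 17.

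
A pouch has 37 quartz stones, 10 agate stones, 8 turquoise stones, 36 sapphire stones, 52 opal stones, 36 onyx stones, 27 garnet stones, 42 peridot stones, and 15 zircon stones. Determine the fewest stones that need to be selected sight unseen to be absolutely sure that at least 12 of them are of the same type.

The 9 types are the holes; the stones drawn are the pigeons.
To avoid 12 of any one type, the worst case takes at most 11 of each type, or every stone of a type that has fewer than 11.
That gives 11 + 10 + 8 + 11 + 11 + 11 + 11 + 11 + 11 = 95 stones with no type reaching 12.
The next stone forces some type to 12, so 95 + 1 = 96.

96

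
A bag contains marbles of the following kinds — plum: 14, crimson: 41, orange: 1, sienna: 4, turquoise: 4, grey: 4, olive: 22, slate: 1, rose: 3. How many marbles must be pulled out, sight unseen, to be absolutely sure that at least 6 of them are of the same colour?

33

Put each drawn marble into a box by colour. The largest draw with every box below 6 takes min(count, 5) from each colour; colours with fewer than 5 contribute all they have.
Σ min(cᵢ, 5) = 5 + 5 + 1 + 4 + 4 + 4 + 5 + 1 + 3 = 32.
Draw number 32 + 1 = 33 must push one box to 6.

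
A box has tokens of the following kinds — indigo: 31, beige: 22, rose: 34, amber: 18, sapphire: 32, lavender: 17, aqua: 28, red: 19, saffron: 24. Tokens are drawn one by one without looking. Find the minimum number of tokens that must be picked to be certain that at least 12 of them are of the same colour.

By the pigeonhole principle, put each drawn token into a box by colour. The largest draw with every box below 12 takes min(count, 11) from each colour.
Σ min(cᵢ, 11) = 11 + 11 + 11 + 11 + 11 + 11 + 11 + 11 + 11 = 99.
Draw number 99 + 1 = 100 must push one box to 12.

100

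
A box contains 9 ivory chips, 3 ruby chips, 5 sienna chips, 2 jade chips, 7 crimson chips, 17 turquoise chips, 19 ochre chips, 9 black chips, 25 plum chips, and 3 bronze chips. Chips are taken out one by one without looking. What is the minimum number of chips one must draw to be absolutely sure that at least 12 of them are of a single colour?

72

Put each drawn chip into a box by colour. The largest draw with every box below 12 takes min(count, 11) from each colour; colours with fewer than 11 contribute all they have.
Σ min(cᵢ, 11) = 9 + 3 + 5 + 2 + 7 + 11 + 11 + 9 + 11 + 3 = 71.
Draw number 71 + 1 = 72 must push one box to 12.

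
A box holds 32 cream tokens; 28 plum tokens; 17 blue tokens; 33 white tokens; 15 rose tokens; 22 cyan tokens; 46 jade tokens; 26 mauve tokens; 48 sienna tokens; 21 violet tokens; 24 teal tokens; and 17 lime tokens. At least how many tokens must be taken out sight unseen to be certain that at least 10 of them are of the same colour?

109

An adversary could hand out at most 9 tokens per colour: 9 + 9 + 9 + 9 + 9 + 9 + 9 + 9 + 9 + 9 + 9 + 9 = 108 tokens and still no colour has 10.
By pigeonhole, one more token lands in a colour already at 9, so 109 draws are enough and 108 are not.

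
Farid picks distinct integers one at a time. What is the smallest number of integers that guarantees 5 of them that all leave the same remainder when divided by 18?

The 18 residue classes mod 18 are the pigeonholes.
With 72 integers one could put 4 in each residue class and have no class reach 5.
The 73rd integer pushes some class to 5, so 18·4 + 1 = 73.

73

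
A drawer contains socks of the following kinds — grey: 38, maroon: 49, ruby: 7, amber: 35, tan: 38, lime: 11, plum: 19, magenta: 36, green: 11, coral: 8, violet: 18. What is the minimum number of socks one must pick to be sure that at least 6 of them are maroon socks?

In the worst case for collecting maroon socks, every non-maroon sock comes out first.
There are 38 + 7 + 35 + 38 + 11 + 19 + 36 + 11 + 8 + 18 = 221 non-maroon socks altogether.
After those, each further sock must be maroon, so 221 + 6 = 227 draws guarantee 6 maroon socks.

227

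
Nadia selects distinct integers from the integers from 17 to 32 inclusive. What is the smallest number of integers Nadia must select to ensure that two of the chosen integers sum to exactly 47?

Two chosen integers sum to 47 exactly when both halves of some pair {x, 47−x} with 17 ≤ x ≤ 47−x ≤ 30 are chosen — 7 such pairs.
The remaining 2 elements (those with no distinct partner in range) can never complete a 47-sum, so the worst case takes all of them and one from each pair: 2 + 7 = 9.
By pigeonhole, the 10th integer has to be the second member of some pair, so 9 + 1 = 10.

10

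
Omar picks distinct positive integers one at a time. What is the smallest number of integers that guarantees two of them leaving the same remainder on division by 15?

The 15 residue classes mod 15 are the pigeonholes.
With 15 integers one could put 1 in each residue class and have no class reach 2.
The 16th integer pushes some class to 2, so 15·1 + 1 = 16.

16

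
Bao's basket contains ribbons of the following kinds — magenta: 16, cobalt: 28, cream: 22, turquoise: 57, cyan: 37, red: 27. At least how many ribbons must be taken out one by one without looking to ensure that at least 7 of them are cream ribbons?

172

In the worst case for collecting cream ribbons, every non-cream ribbon comes out first.
There are 16 + 28 + 57 + 37 + 27 = 165 non-cream ribbons altogether.
After those, each further ribbon must be cream, so 165 + 7 = 172 draws guarantee 7 cream ribbons.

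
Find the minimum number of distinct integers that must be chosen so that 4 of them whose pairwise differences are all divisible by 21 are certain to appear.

Integers whose pairwise differences are multiples of 21 are exactly those sharing a remainder mod 21. By the pigeonhole principle, the 21 residue classes mod 21 are the pigeonholes.
With 63 integers one could put 3 in each residue class and have no class reach 4.
The 64th integer pushes some class to 4, so 21·3 + 1 = 64.

64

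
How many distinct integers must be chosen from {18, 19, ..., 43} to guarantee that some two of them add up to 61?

Two chosen integers sum to 61 exactly when both halves of some pair {x, 61−x} with 18 ≤ x ≤ 61−x ≤ 43 are chosen — 13 such pairs.
Every element belongs to one of those pairs, so the worst case picks one from each: 13 integers.
Pigeonhole: the 14th integer has to be the second member of some pair, so 13 + 1 = 14.

14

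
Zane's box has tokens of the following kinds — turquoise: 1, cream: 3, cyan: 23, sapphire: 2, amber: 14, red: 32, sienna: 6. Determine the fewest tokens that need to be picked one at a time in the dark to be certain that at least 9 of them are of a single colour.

By pigeonhole, the 7 colours are the holes; the tokens drawn are the pigeons.
To avoid 9 of any one colour, the worst case takes at most 8 of each colour, or every token of a colour that has fewer than 8.
That gives 1 + 3 + 8 + 2 + 8 + 8 + 6 = 36 tokens with no colour reaching 9.
The next token forces some colour to 9, so 36 + 1 = 37.

37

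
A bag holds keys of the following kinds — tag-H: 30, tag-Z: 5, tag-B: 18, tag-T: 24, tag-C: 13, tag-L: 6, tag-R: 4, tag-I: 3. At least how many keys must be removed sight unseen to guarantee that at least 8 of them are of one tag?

By the pigeonhole principle, the 8 tags are the holes; the keys drawn are the pigeons.
To avoid 8 of any one tag, the worst case takes at most 7 of each tag, or every key of a tag that has fewer than 7.
That gives 7 + 5 + 7 + 7 + 7 + 6 + 4 + 3 = 46 keys with no tag reaching 8.
The next key forces some tag to 8, so 46 + 1 = 47.

47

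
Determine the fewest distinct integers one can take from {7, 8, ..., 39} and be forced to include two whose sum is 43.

Two chosen integers sum to 43 exactly when both halves of some pair {x, 43−x} with 7 ≤ x ≤ 43−x ≤ 36 are chosen — 15 such pairs.
The remaining 3 elements (those with no distinct partner in range) can never complete a 43-sum, so the worst case takes all of them and one from each pair: 3 + 15 = 18.
The 19th integer has to be the second member of some pair, so 18 + 1 = 19.

19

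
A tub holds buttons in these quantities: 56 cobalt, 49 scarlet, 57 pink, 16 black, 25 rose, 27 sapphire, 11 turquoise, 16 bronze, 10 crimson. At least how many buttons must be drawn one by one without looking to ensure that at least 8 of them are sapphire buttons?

In the worst case for collecting sapphire buttons, every non-sapphire button comes out first.
There are 56 + 49 + 57 + 16 + 25 + 11 + 16 + 10 = 240 non-sapphire buttons altogether.
After those, each further button must be sapphire, so 240 + 8 = 248 draws guarantee 8 sapphire buttons.

248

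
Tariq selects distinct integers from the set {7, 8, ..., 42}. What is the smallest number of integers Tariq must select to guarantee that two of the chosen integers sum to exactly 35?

A set avoiding the sum 35 can contain at most one of each pair {x, 35−x}, plus the 14 elements whose complement lies outside the range.
The integers 18, …, 42 (25 of them) are such a set: any two sum to at least 18+19 = 37 > 35.
Any 26th integer completes one of the 11 pairs, so 26 choices force a sum of 35.

26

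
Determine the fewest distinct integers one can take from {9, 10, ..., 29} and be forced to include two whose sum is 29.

16

A set avoiding the sum 29 can contain at most one of each pair {x, 29−x}, plus the 9 elements whose complement lies outside the range.
The integers 15, …, 29 (15 of them) are such a set: any two sum to at least 15+16 = 31 > 29.
Any 16th integer completes one of the 6 pairs, so 16 choices force a sum of 29.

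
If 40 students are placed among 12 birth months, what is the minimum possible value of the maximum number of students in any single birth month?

4

Pigeonhole: the 12 birth months are the holes and the 40 students are the pigeons.
If every birth month held at most 3 students, the total would be at most 12 × 3 = 36, which is less than 40.
So some birth month holds at least ⌈40/12⌉ = 4 students.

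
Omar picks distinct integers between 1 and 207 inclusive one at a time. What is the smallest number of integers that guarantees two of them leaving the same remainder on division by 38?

By the pigeonhole principle, the 38 residue classes mod 38 are the pigeonholes.
With 38 integers one could put 1 in each residue class and have no class reach 2.
The 39th integer pushes some class to 2, so 38·1 + 1 = 39.

39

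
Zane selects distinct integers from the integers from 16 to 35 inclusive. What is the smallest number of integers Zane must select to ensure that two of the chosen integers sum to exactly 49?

A set avoiding the sum 49 can contain at most one of each pair {x, 49−x}, plus the 2 elements whose complement lies outside the range.
The integers 25, …, 35 (11 of them) are such a set: any two sum to at least 25+26 = 51 > 49.
Pigeonhole: any 12th integer completes one of the 9 pairs, so 12 choices force a sum of 49.

12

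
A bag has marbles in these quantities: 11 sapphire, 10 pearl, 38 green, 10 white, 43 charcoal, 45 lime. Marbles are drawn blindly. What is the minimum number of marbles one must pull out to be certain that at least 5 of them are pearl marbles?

152

In the worst case for collecting pearl marbles, every non-pearl marble comes out first.
There are 11 + 38 + 10 + 43 + 45 = 147 non-pearl marbles altogether.
After those, each further marble must be pearl, so 147 + 5 = 152 draws guarantee 5 pearl marbles.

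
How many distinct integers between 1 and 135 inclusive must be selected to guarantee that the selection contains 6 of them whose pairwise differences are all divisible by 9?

46

Integers whose pairwise differences are multiples of 9 are exactly those sharing a remainder mod 9. Pigeonhole: the 9 residue classes mod 9 are the pigeonholes.
With 45 integers one could put 5 in each residue class and have no class reach 6.
The 46th integer pushes some class to 6, so 9·5 + 1 = 46.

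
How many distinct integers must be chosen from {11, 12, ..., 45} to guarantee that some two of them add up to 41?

26

A set avoiding the sum 41 can contain at most one of each pair {x, 41−x}, plus the 15 elements whose complement lies outside the range.
The integers 21, …, 45 (25 of them) are such a set: any two sum to at least 21+22 = 43 > 41.
Any 26th integer completes one of the 10 pairs, so 26 choices force a sum of 41.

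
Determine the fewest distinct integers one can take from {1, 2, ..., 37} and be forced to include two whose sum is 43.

A set avoiding the sum 43 can contain at most one of each pair {x, 43−x}, plus the 5 elements whose complement lies outside the range.
The integers 1, …, 21 (21 of them) are such a set: any two sum to at least 1+2 = 3 and at most 20+21 = 41 < 43.
Any 22nd integer completes one of the 16 pairs, so 22 choices force a sum of 43.

22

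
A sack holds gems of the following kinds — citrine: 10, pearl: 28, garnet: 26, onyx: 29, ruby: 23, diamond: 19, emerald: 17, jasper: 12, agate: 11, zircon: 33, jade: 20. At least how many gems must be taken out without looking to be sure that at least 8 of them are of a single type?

The 11 types are the holes; the gems drawn are the pigeons.
To avoid 8 of any one type, the worst case takes at most 7 of each type.
That gives 7 + 7 + 7 + 7 + 7 + 7 + 7 + 7 + 7 + 7 + 7 = 77 gems with no type reaching 8.
The next gem forces some type to 8, so 77 + 1 = 78.

78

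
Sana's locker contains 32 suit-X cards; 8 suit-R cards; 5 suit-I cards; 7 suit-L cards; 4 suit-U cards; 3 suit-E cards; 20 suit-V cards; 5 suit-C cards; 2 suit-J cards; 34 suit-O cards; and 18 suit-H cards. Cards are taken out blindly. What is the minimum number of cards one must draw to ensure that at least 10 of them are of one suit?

71

By the pigeonhole principle, the 11 suits are the holes; the cards drawn are the pigeons.
To avoid 10 of any one suit, the worst case takes at most 9 of each suit, or every card of a suit that has fewer than 9.
That gives 9 + 8 + 5 + 7 + 4 + 3 + 9 + 5 + 2 + 9 + 9 = 70 cards with no suit reaching 10.
The next card forces some suit to 10, so 70 + 1 = 71.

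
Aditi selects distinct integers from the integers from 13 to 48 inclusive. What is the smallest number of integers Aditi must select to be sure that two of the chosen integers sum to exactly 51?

Two chosen integers sum to 51 exactly when both halves of some pair {x, 51−x} with 13 ≤ x ≤ 51−x ≤ 38 are chosen — 13 such pairs.
The remaining 10 elements (those with no distinct partner in range) can never complete a 51-sum, so the worst case takes all of them and one from each pair: 10 + 13 = 23.
By the pigeonhole principle, the 24th integer has to be the second member of some pair, so 23 + 1 = 24.

24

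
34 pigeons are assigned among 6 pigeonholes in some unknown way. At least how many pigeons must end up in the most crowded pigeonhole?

6

Pigeonhole: the 6 pigeonholes are the holes and the 34 pigeons are the pigeons.
If every pigeonhole held at most 5 pigeons, the total would be at most 6 × 5 = 30, which is less than 34.
So some pigeonhole holds at least ⌈34/6⌉ = 6 pigeons.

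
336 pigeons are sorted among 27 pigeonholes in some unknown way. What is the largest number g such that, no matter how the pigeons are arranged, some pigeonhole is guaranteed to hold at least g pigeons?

13

Pigeonhole: the 27 pigeonholes are the holes and the 336 pigeons are the pigeons.
If every pigeonhole held at most 12 pigeons, the total would be at most 27 × 12 = 324, which is less than 336.
So some pigeonhole holds at least ⌈336/27⌉ = 13 pigeons.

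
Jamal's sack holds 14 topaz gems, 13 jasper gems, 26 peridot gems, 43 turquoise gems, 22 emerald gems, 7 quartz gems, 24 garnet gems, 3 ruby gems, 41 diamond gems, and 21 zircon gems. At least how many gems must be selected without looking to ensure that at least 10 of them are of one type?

83

An adversary could hand out at most 9 gems per type (quartz, ruby run out sooner): 9 + 9 + 9 + 9 + 9 + 7 + 9 + 3 + 9 + 9 = 82 gems and still no type has 10.
One more gem lands in a type already at 9, so 83 draws are enough and 82 are not.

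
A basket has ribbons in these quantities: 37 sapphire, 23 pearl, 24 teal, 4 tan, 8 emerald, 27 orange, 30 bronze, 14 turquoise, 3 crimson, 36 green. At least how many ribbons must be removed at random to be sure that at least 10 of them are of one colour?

79

An adversary could hand out at most 9 ribbons per colour (tan, emerald, crimson run out sooner): 9 + 9 + 9 + 4 + 8 + 9 + 9 + 9 + 3 + 9 = 78 ribbons and still no colour has 10.
One more ribbon lands in a colour already at 9, so 79 draws are enough and 78 are not.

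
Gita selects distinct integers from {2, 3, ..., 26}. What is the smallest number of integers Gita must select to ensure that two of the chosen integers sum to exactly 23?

Two chosen integers sum to 23 exactly when both halves of some pair {x, 23−x} with 2 ≤ x ≤ 23−x ≤ 21 are chosen — 10 such pairs.
The remaining 5 elements (those with no distinct partner in range) can never complete a 23-sum, so the worst case takes all of them and one from each pair: 5 + 10 = 15.
Pigeonhole: the 16th integer has to be the second member of some pair, so 15 + 1 = 16.

16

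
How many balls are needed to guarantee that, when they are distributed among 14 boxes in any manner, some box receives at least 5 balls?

57

With 56 balls one could put exactly 4 in each of the 14 boxes, and no box would reach 5.
One more ball must land in a box that already has 4, giving it 5.
So 14 × 4 + 1 = 57 balls are required.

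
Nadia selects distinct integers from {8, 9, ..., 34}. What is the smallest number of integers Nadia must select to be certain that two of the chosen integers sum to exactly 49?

18

Two chosen integers sum to 49 exactly when both halves of some pair {x, 49−x} with 15 ≤ x ≤ 49−x ≤ 34 are chosen — 10 such pairs.
The remaining 7 elements (those with no distinct partner in range) can never complete a 49-sum, so the worst case takes all of them and one from each pair: 7 + 10 = 17.
The 18th integer has to be the second member of some pair, so 17 + 1 = 18.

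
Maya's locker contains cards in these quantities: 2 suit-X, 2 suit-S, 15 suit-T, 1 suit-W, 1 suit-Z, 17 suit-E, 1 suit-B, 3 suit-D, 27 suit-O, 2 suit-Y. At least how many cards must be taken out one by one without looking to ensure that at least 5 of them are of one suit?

An adversary could hand out at most 4 cards per suit (7 suits run out sooner): 2 + 2 + 4 + 1 + 1 + 4 + 1 + 3 + 4 + 2 = 24 cards and still no suit has 5.
Pigeonhole: one more card lands in a suit already at 4, so 25 draws are enough and 24 are not.

25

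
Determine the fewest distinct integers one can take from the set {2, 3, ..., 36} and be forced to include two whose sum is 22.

A set avoiding the sum 22 can contain at most one of each pair {x, 22−x}, plus the 17 elements whose complement lies outside the range or equal to its own complement.
The integers 11, …, 36 (26 of them) are such a set: any two sum to at least 11+12 = 23 > 22.
Pigeonhole: any 27th integer completes one of the 9 pairs, so 27 choices force a sum of 22.

27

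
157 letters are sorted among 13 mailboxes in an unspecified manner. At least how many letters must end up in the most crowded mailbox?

13

By the pigeonhole principle, the 13 mailboxes are the holes and the 157 letters are the pigeons.
If every mailbox held at most 12 letters, the total would be at most 13 × 12 = 156, which is less than 157.
So some mailbox holds at least ⌈157/13⌉ = 13 letters.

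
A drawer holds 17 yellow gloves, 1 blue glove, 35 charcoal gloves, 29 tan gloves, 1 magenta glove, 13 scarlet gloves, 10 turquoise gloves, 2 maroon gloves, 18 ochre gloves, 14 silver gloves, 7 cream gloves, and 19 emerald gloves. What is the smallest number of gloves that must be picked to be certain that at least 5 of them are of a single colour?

41

An adversary could hand out at most 4 gloves per colour (blue, magenta, maroon run out sooner): 4 + 1 + 4 + 4 + 1 + 4 + 4 + 2 + 4 + 4 + 4 + 4 = 40 gloves and still no colour has 5.
By pigeonhole, one more glove lands in a colour already at 4, so 41 draws are enough and 40 are not.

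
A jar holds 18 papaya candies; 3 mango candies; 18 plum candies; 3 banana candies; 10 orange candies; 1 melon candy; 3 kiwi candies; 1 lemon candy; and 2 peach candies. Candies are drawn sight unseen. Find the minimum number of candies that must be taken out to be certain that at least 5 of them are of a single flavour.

26

The 9 flavours are the holes; the candies drawn are the pigeons.
To avoid 5 of any one flavour, the worst case takes at most 4 of each flavour, or every candy of a flavour that has fewer than 4.
That gives 4 + 3 + 4 + 3 + 4 + 1 + 3 + 1 + 2 = 25 candies with no flavour reaching 5.
The next candy forces some flavour to 5, so 25 + 1 = 26.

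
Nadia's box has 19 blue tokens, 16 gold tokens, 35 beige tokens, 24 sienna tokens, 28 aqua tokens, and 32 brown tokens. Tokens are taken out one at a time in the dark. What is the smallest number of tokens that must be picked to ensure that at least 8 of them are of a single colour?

By pigeonhole, put each drawn token into a box by colour. The largest draw with every box below 8 takes min(count, 7) from each colour.
Σ min(cᵢ, 7) = 7 + 7 + 7 + 7 + 7 + 7 = 42.
Draw number 42 + 1 = 43 must push one box to 8.

43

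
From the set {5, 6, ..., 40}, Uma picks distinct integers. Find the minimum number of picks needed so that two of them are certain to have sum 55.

A set avoiding the sum 55 can contain at most one of each pair {x, 55−x}, plus the 10 elements whose complement lies outside the range.
The integers 5, …, 27 (23 of them) are such a set: any two sum to at least 5+6 = 11 and at most 26+27 = 53 < 55.
Any 24th integer completes one of the 13 pairs, so 24 choices force a sum of 55.

24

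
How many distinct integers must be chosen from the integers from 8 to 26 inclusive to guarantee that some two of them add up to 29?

A set avoiding the sum 29 can contain at most one of each pair {x, 29−x}, plus the 5 elements whose complement lies outside the range.
The integers 15, …, 26 (12 of them) are such a set: any two sum to at least 15+16 = 31 > 29.
By the pigeonhole principle, any 13th integer completes one of the 7 pairs, so 13 choices force a sum of 29.

13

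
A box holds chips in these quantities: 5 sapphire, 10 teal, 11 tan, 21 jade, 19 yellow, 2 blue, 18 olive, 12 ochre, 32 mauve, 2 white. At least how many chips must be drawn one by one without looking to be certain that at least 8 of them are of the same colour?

By the pigeonhole principle, the 10 colours are the holes; the chips drawn are the pigeons.
To avoid 8 of any one colour, the worst case takes at most 7 of each colour, or every chip of a colour that has fewer than 7.
That gives 5 + 7 + 7 + 7 + 7 + 2 + 7 + 7 + 7 + 2 = 58 chips with no colour reaching 8.
The next chip forces some colour to 8, so 58 + 1 = 59.

59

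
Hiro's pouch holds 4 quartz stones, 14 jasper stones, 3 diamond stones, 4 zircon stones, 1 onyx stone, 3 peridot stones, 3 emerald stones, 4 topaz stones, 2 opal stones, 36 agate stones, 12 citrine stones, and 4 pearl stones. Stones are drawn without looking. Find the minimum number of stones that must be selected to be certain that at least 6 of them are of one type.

44

An adversary could hand out at most 5 stones per type (9 types run out sooner): 4 + 5 + 3 + 4 + 1 + 3 + 3 + 4 + 2 + 5 + 5 + 4 = 43 stones and still no type has 6.
One more stone lands in a type already at 5, so 44 draws are enough and 43 are not.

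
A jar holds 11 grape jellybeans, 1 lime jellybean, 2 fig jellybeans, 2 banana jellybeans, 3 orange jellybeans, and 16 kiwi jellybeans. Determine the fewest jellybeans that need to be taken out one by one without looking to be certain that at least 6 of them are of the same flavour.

19

Pigeonhole: the 6 flavours are the holes; the jellybeans drawn are the pigeons.
To avoid 6 of any one flavour, the worst case takes at most 5 of each flavour, or every jellybean of a flavour that has fewer than 5.
That gives 5 + 1 + 2 + 2 + 3 + 5 = 18 jellybeans with no flavour reaching 6.
The next jellybean forces some flavour to 6, so 18 + 1 = 19.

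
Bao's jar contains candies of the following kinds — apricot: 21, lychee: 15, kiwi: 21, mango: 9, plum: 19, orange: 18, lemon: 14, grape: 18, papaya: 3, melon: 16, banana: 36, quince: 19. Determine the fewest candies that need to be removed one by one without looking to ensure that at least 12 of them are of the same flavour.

An adversary could hand out at most 11 candies per flavour (mango, papaya run out sooner): 11 + 11 + 11 + 9 + 11 + 11 + 11 + 11 + 3 + 11 + 11 + 11 = 122 candies and still no flavour has 12.
Pigeonhole: one more candy lands in a flavour already at 11, so 123 draws are enough and 122 are not.

123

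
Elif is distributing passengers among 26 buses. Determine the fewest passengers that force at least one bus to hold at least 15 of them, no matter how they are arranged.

365

With 364 passengers one could put exactly 14 in each of the 26 buses, and no bus would reach 15.
One more passenger must land in a bus that already has 14, giving it 15.
So 26 × 14 + 1 = 365 passengers are required.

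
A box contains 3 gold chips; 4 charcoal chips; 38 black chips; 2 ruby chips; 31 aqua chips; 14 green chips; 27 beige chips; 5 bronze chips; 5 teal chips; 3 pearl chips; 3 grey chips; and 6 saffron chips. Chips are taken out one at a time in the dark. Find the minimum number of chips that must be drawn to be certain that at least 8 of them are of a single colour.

Pigeonhole: the 12 colours are the holes; the chips drawn are the pigeons.
To avoid 8 of any one colour, the worst case takes at most 7 of each colour, or every chip of a colour that has fewer than 7.
That gives 3 + 4 + 7 + 2 + 7 + 7 + 7 + 5 + 5 + 3 + 3 + 6 = 59 chips with no colour reaching 8.
The next chip forces some colour to 8, so 59 + 1 = 60.

60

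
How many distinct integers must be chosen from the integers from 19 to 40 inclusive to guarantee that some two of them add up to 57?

A set avoiding the sum 57 can contain at most one of each pair {x, 57−x}, plus the 2 elements whose complement lies outside the range.
The integers 29, …, 40 (12 of them) are such a set: any two sum to at least 29+30 = 59 > 57.
By the pigeonhole principle, any 13th integer completes one of the 10 pairs, so 13 choices force a sum of 57.

13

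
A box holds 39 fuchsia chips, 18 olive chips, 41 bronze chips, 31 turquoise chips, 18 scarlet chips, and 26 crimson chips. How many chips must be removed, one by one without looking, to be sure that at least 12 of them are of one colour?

67

An adversary could hand out at most 11 chips per colour: 11 + 11 + 11 + 11 + 11 + 11 = 66 chips and still no colour has 12.
By the pigeonhole principle, one more chip lands in a colour already at 11, so 67 draws are enough and 66 are not.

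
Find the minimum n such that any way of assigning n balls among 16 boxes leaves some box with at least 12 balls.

With 176 balls one could put exactly 11 in each of the 16 boxes, and no box would reach 12.
By pigeonhole, one more ball must land in a box that already has 11, giving it 12.
So 16 × 11 + 1 = 177 balls are required.

177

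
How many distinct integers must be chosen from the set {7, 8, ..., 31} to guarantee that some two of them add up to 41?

Group the elements by complementary pair {x, 41−x}: {10,31}, {11,30}, {12,29}, …, giving 11 two-element pairs and 3 integers whose partner 41−x falls outside [7,31].
By the pigeonhole principle, treating each of those 14 groups as a pigeonhole, one can pick one integer per group — 14 integers — with no two summing to 41.
The 15th integer lands in an occupied pair, forcing a sum of 41.

15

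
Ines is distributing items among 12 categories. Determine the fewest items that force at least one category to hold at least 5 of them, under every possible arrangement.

49

With 48 items one could put exactly 4 in each of the 12 categories, and no category would reach 5.
One more item must land in a category that already has 4, giving it 5.
So 12 × 4 + 1 = 49 items are required.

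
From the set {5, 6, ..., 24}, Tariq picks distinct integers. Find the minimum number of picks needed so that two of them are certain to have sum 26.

13

A set avoiding the sum 26 can contain at most one of each pair {x, 26−x}, plus the 4 elements whose complement lies outside the range or equal to its own complement.
The integers 13, …, 24 (12 of them) are such a set: any two sum to at least 13+14 = 27 > 26.
Any 13th integer completes one of the 8 pairs, so 13 choices force a sum of 26.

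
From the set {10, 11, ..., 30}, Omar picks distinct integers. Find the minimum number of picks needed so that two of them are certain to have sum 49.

16

A set avoiding the sum 49 can contain at most one of each pair {x, 49−x}, plus the 9 elements whose complement lies outside the range.
The integers 10, …, 24 (15 of them) are such a set: any two sum to at least 10+11 = 21 and at most 23+24 = 47 < 49.
By the pigeonhole principle, any 16th integer completes one of the 6 pairs, so 16 choices force a sum of 49.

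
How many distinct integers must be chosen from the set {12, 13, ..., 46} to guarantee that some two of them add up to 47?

24

Two chosen integers sum to 47 exactly when both halves of some pair {x, 47−x} with 12 ≤ x ≤ 47−x ≤ 35 are chosen — 12 such pairs.
The remaining 11 elements (those with no distinct partner in range) can never complete a 47-sum, so the worst case takes all of them and one from each pair: 11 + 12 = 23.
By the pigeonhole principle, the 24th integer has to be the second member of some pair, so 23 + 1 = 24.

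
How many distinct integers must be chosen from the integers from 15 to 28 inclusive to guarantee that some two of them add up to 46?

10

Group the elements by complementary pair {x, 46−x}: {18,28}, {19,27}, {20,26}, …, giving 5 two-element pairs, the single value 23 (it cannot pair with itself since the integers are distinct), and 3 integers whose partner 46−x falls outside [15,28].
Treating each of those 9 groups as a pigeonhole, one can pick one integer per group — 9 integers — with no two summing to 46.
The 10th integer lands in an occupied pair, forcing a sum of 46.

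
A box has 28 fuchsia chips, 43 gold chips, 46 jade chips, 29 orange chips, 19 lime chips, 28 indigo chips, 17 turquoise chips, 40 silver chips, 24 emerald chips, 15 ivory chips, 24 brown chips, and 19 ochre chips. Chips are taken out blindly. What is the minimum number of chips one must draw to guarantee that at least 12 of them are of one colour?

The 12 colours are the holes; the chips drawn are the pigeons.
To avoid 12 of any one colour, the worst case takes at most 11 of each colour.
That gives 11 + 11 + 11 + 11 + 11 + 11 + 11 + 11 + 11 + 11 + 11 + 11 = 132 chips with no colour reaching 12.
The next chip forces some colour to 12, so 132 + 1 = 133.

133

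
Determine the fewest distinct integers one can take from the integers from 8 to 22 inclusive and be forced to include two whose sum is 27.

Two chosen integers sum to 27 exactly when both halves of some pair {x, 27−x} with 8 ≤ x ≤ 27−x ≤ 19 are chosen — 6 such pairs.
The remaining 3 elements (those with no distinct partner in range) can never complete a 27-sum, so the worst case takes all of them and one from each pair: 3 + 6 = 9.
By the pigeonhole principle, the 10th integer has to be the second member of some pair, so 9 + 1 = 10.

10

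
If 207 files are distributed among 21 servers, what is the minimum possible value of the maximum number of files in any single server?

10

The 21 servers are the holes and the 207 files are the pigeons.
If every server held at most 9 files, the total would be at most 21 × 9 = 189, which is less than 207.
So some server holds at least ⌈207/21⌉ = 10 files.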